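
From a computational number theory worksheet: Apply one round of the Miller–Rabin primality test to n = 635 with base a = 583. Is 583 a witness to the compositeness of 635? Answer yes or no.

yes

n − 1 = 634 = 2^1 · 317, so s = 1 and d = 317.
By repeated squaring, 583^317 ≡ 598 (mod 635).
x_0 = 583^317 mod 635 = 598.
x_0 ∉ {1, 634} and s = 1, so 583 is a Miller–Rabin witness and 635 is composite.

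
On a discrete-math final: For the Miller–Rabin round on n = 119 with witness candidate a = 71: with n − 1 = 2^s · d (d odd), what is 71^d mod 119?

n − 1 = 118 = 2^1 · 59, so s = 1 and d = 59.
Repeated squaring mod 119: 71^1 ≡ 71, 71^2 ≡ 43, 71^4 ≡ 64, 71^8 ≡ 50, 71^16 ≡ 1, 71^32 ≡ 1.
59 = 32 + 16 + 8 + 2 + 1, so 71^59 ≡ 1·1·50·43·71 ≡ 92 (mod 119).

92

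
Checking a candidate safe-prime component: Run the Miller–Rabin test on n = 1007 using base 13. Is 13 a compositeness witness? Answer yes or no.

yes

n − 1 = 1006 = 2^1 · 503, so s = 1 and d = 503.
x_0 = 13^503 mod 1007 = 839.
x_0 ∉ {1, 1006} and s = 1, so 13 is a Miller–Rabin witness and 1007 is composite.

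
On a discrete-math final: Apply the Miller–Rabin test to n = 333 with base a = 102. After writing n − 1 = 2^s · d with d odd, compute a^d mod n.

252

n − 1 = 332 = 2^2 · 83, so s = 2 and d = 83.
Repeated squaring mod 333: 102^1 ≡ 102, 102^2 ≡ 81, 102^4 ≡ 234, 102^8 ≡ 144, 102^16 ≡ 90, 102^32 ≡ 108, 102^64 ≡ 9.
83 = 64 + 16 + 2 + 1, so 102^83 ≡ 9·90·81·102 ≡ 252 (mod 333).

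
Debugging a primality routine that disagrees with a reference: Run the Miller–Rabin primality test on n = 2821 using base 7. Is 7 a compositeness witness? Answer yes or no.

n − 1 = 2820 = 2^2 · 705, so s = 2 and d = 705.
Repeated squaring mod 2821: 7^1 ≡ 7, 7^2 ≡ 49, 7^4 ≡ 2401, 7^8 ≡ 1498, 7^16 ≡ 1309, 7^32 ≡ 1134, 7^64 ≡ 2401, 7^128 ≡ 1498, 7^256 ≡ 1309, 7^512 ≡ 1134.
705 = 512 + 128 + 64 + 1, so 7^705 ≡ 1134·1498·2401·7 ≡ 931 (mod 2821).
x_0 = 7^705 mod 2821 = 931.
x_0 is neither 1 nor 2820, so continue squaring.
x_1 = 931^2 mod 2821 = 714.
Reached i = s−1 = 1 without hitting −1: 7 is a Miller–Rabin witness and 2821 is composite.

yes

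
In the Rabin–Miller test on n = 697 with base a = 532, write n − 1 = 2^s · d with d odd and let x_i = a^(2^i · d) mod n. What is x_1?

n − 1 = 696 = 2^3 · 87, so s = 3 and d = 87.
x_0 = 532^87 mod 697 = 163.
x_1 = 163^2 mod 697 = 83.

83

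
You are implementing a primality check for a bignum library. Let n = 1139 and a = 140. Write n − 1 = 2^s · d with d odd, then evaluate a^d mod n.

n − 1 = 1138 = 2^1 · 569, so s = 1 and d = 569.
Repeated squaring mod 1139: 140^1 ≡ 140, 140^2 ≡ 237, 140^4 ≡ 358, 140^8 ≡ 596, 140^16 ≡ 987, 140^32 ≡ 324, 140^64 ≡ 188, 140^128 ≡ 35, 140^256 ≡ 86, 140^512 ≡ 562.
569 = 512 + 32 + 16 + 8 + 1, so 140^569 ≡ 562·324·987·596·140 ≡ 395 (mod 1139).

395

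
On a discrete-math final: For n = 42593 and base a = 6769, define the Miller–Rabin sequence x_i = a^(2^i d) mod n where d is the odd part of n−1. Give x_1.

14123

n − 1 = 42592 = 2^5 · 1331, so s = 5 and d = 1331.
x_0 = 6769^1331 mod 42593 = 5623.
x_1 = 5623^2 mod 42593 = 14123.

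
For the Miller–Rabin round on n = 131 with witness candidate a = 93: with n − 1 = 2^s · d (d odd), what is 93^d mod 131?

130

n − 1 = 130 = 2^1 · 65, so s = 1 and d = 65.
93^65 mod 131 = 130.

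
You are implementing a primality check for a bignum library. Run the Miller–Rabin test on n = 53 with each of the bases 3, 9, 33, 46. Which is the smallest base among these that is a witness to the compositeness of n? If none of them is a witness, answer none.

n − 1 = 52 = 2^2 · 13, so s = 2 and d = 13.
Base 3: x_0 = 3^13 mod 53 = 30. x_0 is neither 1 nor 52, so continue squaring. x_1 = 30^2 mod 53 = 52. x_1 ≡ −1, so 3 is not a witness.
Base 9: x_0 = 9^13 mod 53 = 52. x_0 = 52 ≡ −1, so 9 is not a witness.
Base 33: x_0 = 33^13 mod 53 = 23. x_0 is neither 1 nor 52, so continue squaring. x_1 = 23^2 mod 53 = 52. x_1 ≡ −1, so 33 is not a witness.
Base 46: x_0 = 46^13 mod 53 = 1. x_0 = 1, so 46 is not a witness.
No listed base is a witness for 53.

none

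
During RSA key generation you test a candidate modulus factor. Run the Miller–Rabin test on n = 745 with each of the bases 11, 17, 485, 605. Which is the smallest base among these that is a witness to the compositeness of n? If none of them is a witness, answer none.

n − 1 = 744 = 2^3 · 93, so s = 3 and d = 93.
Base 11: x_0 = 11^93 mod 745 = 521. x_0 is neither 1 nor 744, so continue squaring. x_1 = 521^2 mod 745 = 261. x_2 = 261^2 mod 745 = 326. Reached i = s−1 = 2 without hitting −1: 11 is a Miller–Rabin witness and 745 is composite.
Base 17: x_0 = 17^93 mod 745 = 347. x_0 is neither 1 nor 744, so continue squaring. x_1 = 347^2 mod 745 = 464. x_2 = 464^2 mod 745 = 736. Reached i = s−1 = 2 without hitting −1: 17 is a Miller–Rabin witness and 745 is composite.
Base 485: x_0 = 485^93 mod 745 = 50. x_0 is neither 1 nor 744, so continue squaring. x_1 = 50^2 mod 745 = 265. x_2 = 265^2 mod 745 = 195. Reached i = s−1 = 2 without hitting −1: 485 is a Miller–Rabin witness and 745 is composite.
Base 605: x_0 = 605^93 mod 745 = 430. x_0 is neither 1 nor 744, so continue squaring. x_1 = 430^2 mod 745 = 140. x_2 = 140^2 mod 745 = 230. Reached i = s−1 = 2 without hitting −1: 605 is a Miller–Rabin witness and 745 is composite.
The smallest witness among the given bases is 11.

11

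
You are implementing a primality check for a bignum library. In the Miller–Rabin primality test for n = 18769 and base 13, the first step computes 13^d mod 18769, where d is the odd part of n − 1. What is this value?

n − 1 = 18768 = 2^4 · 1173, so s = 4 and d = 1173.
13^1173 mod 18769 = 8093.

8093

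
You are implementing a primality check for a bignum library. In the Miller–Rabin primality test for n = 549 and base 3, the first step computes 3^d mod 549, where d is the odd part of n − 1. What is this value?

n − 1 = 548 = 2^2 · 137, so s = 2 and d = 137.
Repeated squaring mod 549: 3^1 ≡ 3, 3^2 ≡ 9, 3^4 ≡ 81, 3^8 ≡ 522, 3^16 ≡ 180, 3^32 ≡ 9, 3^64 ≡ 81, 3^128 ≡ 522.
137 = 128 + 8 + 1, so 3^137 ≡ 522·522·3 ≡ 540 (mod 549).

540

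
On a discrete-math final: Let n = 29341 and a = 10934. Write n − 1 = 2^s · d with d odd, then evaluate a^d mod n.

19826

n − 1 = 29340 = 2^2 · 7335, so s = 2 and d = 7335.
10934^7335 mod 29341 = 19826.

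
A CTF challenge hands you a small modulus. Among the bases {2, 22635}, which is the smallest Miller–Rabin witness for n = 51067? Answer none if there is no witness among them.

2

n − 1 = 51066 = 2^1 · 25533, so s = 1 and d = 25533.
Base 2: x_0 = 2^25533 mod 51067 = 48176. x_0 ∉ {1, 51066} and s = 1, so 2 is a Miller–Rabin witness and 51067 is composite.
Base 22635: x_0 = 22635^25533 mod 51067 = 16530. x_0 ∉ {1, 51066} and s = 1, so 22635 is a Miller–Rabin witness and 51067 is composite.
The smallest witness among the given bases is 2.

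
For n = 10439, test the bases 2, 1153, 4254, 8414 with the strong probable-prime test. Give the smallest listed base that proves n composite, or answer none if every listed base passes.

n − 1 = 10438 = 2^1 · 5219, so s = 1 and d = 5219.
Base 2: x_0 = 2^5219 mod 10439 = 5220. x_0 ∉ {1, 10438} and s = 1, so 2 is a Miller–Rabin witness and 10439 is composite.
Base 1153: x_0 = 1153^5219 mod 10439 = 5879. x_0 ∉ {1, 10438} and s = 1, so 1153 is a Miller–Rabin witness and 10439 is composite.
Base 4254: x_0 = 4254^5219 mod 10439 = 7289. x_0 ∉ {1, 10438} and s = 1, so 4254 is a Miller–Rabin witness and 10439 is composite.
Base 8414: x_0 = 8414^5219 mod 10439 = 8810. x_0 ∉ {1, 10438} and s = 1, so 8414 is a Miller–Rabin witness and 10439 is composite.
The smallest witness among the given bases is 2.

2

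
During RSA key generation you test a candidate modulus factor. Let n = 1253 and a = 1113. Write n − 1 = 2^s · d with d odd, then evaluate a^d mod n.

n − 1 = 1252 = 2^2 · 313, so s = 2 and d = 313.
1113^313 mod 1253 = 854.

854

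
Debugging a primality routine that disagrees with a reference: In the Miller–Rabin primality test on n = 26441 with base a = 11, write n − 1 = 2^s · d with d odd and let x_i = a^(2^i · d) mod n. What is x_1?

n − 1 = 26440 = 2^3 · 3305, so s = 3 and d = 3305.
x_0 = 11^3305 mod 26441 = 18615.
x_1 = 18615^2 mod 26441 = 8920.

8920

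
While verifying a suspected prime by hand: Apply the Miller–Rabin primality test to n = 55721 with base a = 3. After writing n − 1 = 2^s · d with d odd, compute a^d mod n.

48376

n − 1 = 55720 = 2^3 · 6965, so s = 3 and d = 6965.
3^6965 mod 55721 = 48376.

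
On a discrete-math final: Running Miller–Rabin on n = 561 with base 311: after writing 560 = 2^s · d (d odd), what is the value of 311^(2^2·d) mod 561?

n − 1 = 560 = 2^4 · 35, so s = 4 and d = 35.
x_0 = 311^35 mod 561 = 23.
x_1 = 23^2 mod 561 = 529.
x_2 = 529^2 mod 561 = 463.

463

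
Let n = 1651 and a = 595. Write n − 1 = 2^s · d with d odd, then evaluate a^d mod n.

64

n − 1 = 1650 = 2^1 · 825, so s = 1 and d = 825.
595^825 mod 1651 = 64.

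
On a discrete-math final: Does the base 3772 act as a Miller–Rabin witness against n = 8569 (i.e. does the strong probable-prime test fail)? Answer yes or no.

yes

n − 1 = 8568 = 2^3 · 1071, so s = 3 and d = 1071.
x_0 = 3772^1071 mod 8569 = 6478.
x_0 is neither 1 nor 8568, so continue squaring.
x_1 = 6478^2 mod 8569 = 2091.
x_2 = 2091^2 mod 8569 = 2091.
Reached i = s−1 = 2 without hitting −1: 3772 is a Miller–Rabin witness and 8569 is composite.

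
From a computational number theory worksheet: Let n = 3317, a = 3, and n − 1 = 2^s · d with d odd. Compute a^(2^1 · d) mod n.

n − 1 = 3316 = 2^2 · 829, so s = 2 and d = 829.
x_0 = 3^829 mod 3317 = 973.
x_1 = 973^2 mod 3317 = 1384.

1384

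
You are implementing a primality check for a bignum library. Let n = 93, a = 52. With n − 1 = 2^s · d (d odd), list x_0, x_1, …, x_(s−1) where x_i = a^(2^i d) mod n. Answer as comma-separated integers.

n − 1 = 92 = 2^2 · 23, so s = 2 and d = 23.
x_0 = 52^23 mod 93 = 79.
x_1 = 79^2 mod 93 = 10.

79, 10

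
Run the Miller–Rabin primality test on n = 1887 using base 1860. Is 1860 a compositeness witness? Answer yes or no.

n − 1 = 1886 = 2^1 · 943, so s = 1 and d = 943.
Repeated squaring mod 1887: 1860^1 ≡ 1860, 1860^2 ≡ 729, 1860^4 ≡ 1194, 1860^8 ≡ 951, 1860^16 ≡ 528, 1860^32 ≡ 1395, 1860^64 ≡ 528, 1860^128 ≡ 1395, 1860^256 ≡ 528, 1860^512 ≡ 1395.
943 = 512 + 256 + 128 + 32 + 8 + 4 + 2 + 1, so 1860^943 ≡ 1395·528·1395·1395·951·1194·729·1860 ≡ 1416 (mod 1887).
x_0 = 1860^943 mod 1887 = 1416.
x_0 ∉ {1, 1886} and s = 1, so 1860 is a Miller–Rabin witness and 1887 is composite.

yes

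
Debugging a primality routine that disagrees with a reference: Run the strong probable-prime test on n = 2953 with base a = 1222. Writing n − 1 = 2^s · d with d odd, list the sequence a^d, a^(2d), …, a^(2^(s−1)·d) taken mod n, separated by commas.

1226, 2952, 1

n − 1 = 2952 = 2^3 · 369, so s = 3 and d = 369.
x_0 = 1222^369 mod 2953 = 1226.
x_1 = 1226^2 mod 2953 = 2952.
x_2 = 2952^2 mod 2953 = 1.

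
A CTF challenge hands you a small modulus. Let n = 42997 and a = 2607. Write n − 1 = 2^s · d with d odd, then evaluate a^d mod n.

8709

n − 1 = 42996 = 2^2 · 10749, so s = 2 and d = 10749.
2607^10749 mod 42997 = 8709.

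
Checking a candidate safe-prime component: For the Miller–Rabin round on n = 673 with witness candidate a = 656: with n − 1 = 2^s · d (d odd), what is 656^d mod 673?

n − 1 = 672 = 2^5 · 21, so s = 5 and d = 21.
By repeated squaring, 656^21 ≡ 434 (mod 673).

434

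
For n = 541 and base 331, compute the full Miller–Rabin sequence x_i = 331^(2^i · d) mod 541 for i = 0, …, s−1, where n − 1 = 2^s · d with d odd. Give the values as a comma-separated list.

52, 540

n − 1 = 540 = 2^2 · 135, so s = 2 and d = 135.
x_0 = 331^135 mod 541 = 52.
x_1 = 52^2 mod 541 = 540.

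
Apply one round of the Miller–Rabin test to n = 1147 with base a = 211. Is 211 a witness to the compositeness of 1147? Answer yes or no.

n − 1 = 1146 = 2^1 · 573, so s = 1 and d = 573.
x_0 = 211^573 mod 1147 = 1.
x_0 = 1, so 211 is not a witness.

no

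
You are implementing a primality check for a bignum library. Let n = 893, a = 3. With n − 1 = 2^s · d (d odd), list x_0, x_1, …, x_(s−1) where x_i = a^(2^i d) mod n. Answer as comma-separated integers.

173, 460

n − 1 = 892 = 2^2 · 223, so s = 2 and d = 223.
x_0 = 3^223 mod 893 = 173.
x_1 = 173^2 mod 893 = 460.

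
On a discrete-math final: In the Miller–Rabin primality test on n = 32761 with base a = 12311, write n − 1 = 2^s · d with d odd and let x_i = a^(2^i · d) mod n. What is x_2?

n − 1 = 32760 = 2^3 · 4095, so s = 3 and d = 4095.
x_0 = 12311^4095 mod 32761 = 7422.
x_1 = 7422^2 mod 32761 = 14843.
x_2 = 14843^2 mod 32761 = 29685.

29685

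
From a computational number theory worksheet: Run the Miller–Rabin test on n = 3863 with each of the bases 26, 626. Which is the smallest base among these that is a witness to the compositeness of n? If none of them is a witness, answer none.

none

n − 1 = 3862 = 2^1 · 1931, so s = 1 and d = 1931.
Base 26: x_0 = 26^1931 mod 3863 = 3862. x_0 = 3862 ≡ −1, so 26 is not a witness.
Base 626: x_0 = 626^1931 mod 3863 = 1. x_0 = 1, so 626 is not a witness.
No listed base is a witness for 3863.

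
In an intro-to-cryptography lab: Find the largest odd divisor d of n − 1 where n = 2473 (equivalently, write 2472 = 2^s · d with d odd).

Halving: 2472 → 1236 → 618 → 309; 309 is odd.
So 2472 = 2^3 · 309.

309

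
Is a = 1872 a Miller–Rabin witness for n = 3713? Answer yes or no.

n − 1 = 3712 = 2^7 · 29, so s = 7 and d = 29.
x_0 = 1872^29 mod 3713 = 1761.
x_0 is neither 1 nor 3712, so continue squaring.
x_1 = 1761^2 mod 3713 = 766.
x_2 = 766^2 mod 3713 = 102.
x_3 = 102^2 mod 3713 = 2978.
x_4 = 2978^2 mod 3713 = 1840.
x_5 = 1840^2 mod 3713 = 3057.
x_6 = 3057^2 mod 3713 = 3341.
Reached i = s−1 = 6 without hitting −1: 1872 is a Miller–Rabin witness and 3713 is composite.

yes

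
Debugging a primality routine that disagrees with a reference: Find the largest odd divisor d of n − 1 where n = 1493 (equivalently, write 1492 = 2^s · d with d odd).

Halving: 1492 → 746 → 373; 373 is odd.
So 1492 = 2^2 · 373.

373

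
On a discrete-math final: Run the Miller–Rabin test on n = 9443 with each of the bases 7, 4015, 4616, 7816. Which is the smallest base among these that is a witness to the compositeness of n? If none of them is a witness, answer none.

n − 1 = 9442 = 2^1 · 4721, so s = 1 and d = 4721.
Base 7: x_0 = 7^4721 mod 9443 = 2709. x_0 ∉ {1, 9442} and s = 1, so 7 is a Miller–Rabin witness and 9443 is composite.
Base 4015: x_0 = 4015^4721 mod 9443 = 4223. x_0 ∉ {1, 9442} and s = 1, so 4015 is a Miller–Rabin witness and 9443 is composite.
Base 4616: x_0 = 4616^4721 mod 9443 = 3267. x_0 ∉ {1, 9442} and s = 1, so 4616 is a Miller–Rabin witness and 9443 is composite.
Base 7816: x_0 = 7816^4721 mod 9443 = 8808. x_0 ∉ {1, 9442} and s = 1, so 7816 is a Miller–Rabin witness and 9443 is composite.
The smallest witness among the given bases is 7.

7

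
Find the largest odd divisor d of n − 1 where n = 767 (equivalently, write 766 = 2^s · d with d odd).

383

Halving: 766 → 383; 383 is odd.
So 766 = 2^1 · 383.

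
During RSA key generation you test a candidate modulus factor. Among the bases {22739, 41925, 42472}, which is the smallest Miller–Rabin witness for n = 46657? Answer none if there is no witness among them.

n − 1 = 46656 = 2^6 · 729, so s = 6 and d = 729.
Base 22739: x_0 = 22739^729 mod 46657 = 39330. x_0 is neither 1 nor 46656, so continue squaring. x_1 = 39330^2 mod 46657 = 29379. x_2 = 29379^2 mod 46657 = 17798. x_3 = 17798^2 mod 46657 = 14431. x_4 = 14431^2 mod 46657 = 23570. x_5 = 23570^2 mod 46657 = 1. x_5 = 1 but x_4 ≠ ±1, a nontrivial square root of 1 — 22739 is a witness and 46657 is composite.
Base 41925: x_0 = 41925^729 mod 46657 = 8879. x_0 is neither 1 nor 46656, so continue squaring. x_1 = 8879^2 mod 46657 = 32968. x_2 = 32968^2 mod 46657 = 14209. x_3 = 14209^2 mod 46657 = 10842. x_4 = 10842^2 mod 46657 = 19981. x_5 = 19981^2 mod 46657 = 43069. Reached i = s−1 = 5 without hitting −1: 41925 is a Miller–Rabin witness and 46657 is composite.
Base 42472: x_0 = 42472^729 mod 46657 = 8178. x_0 is neither 1 nor 46656, so continue squaring. x_1 = 8178^2 mod 46657 = 20203. x_2 = 20203^2 mod 46657 = 5773. x_3 = 5773^2 mod 46657 = 14431. x_4 = 14431^2 mod 46657 = 23570. x_5 = 23570^2 mod 46657 = 1. x_5 = 1 but x_4 ≠ ±1, a nontrivial square root of 1 — 42472 is a witness and 46657 is composite.
The smallest witness among the given bases is 22739.

22739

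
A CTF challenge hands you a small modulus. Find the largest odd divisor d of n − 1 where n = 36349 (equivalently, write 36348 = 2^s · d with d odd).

9087

Halving: 36348 → 18174 → 9087; 9087 is odd.
So 36348 = 2^2 · 9087.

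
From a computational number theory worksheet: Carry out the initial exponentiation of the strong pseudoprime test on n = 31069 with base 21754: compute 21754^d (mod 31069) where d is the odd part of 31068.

n − 1 = 31068 = 2^2 · 7767, so s = 2 and d = 7767.
By repeated squaring, 21754^7767 ≡ 1506 (mod 31069).

1506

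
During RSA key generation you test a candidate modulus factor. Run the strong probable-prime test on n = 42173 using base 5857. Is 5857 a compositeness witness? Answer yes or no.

n − 1 = 42172 = 2^2 · 10543, so s = 2 and d = 10543.
x_0 = 5857^10543 mod 42173 = 19410.
x_0 is neither 1 nor 42172, so continue squaring.
x_1 = 19410^2 mod 42173 = 16691.
Reached i = s−1 = 1 without hitting −1: 5857 is a Miller–Rabin witness and 42173 is composite.

yes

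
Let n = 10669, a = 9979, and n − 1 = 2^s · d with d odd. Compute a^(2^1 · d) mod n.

n − 1 = 10668 = 2^2 · 2667, so s = 2 and d = 2667.
x_0 = 9979^2667 mod 10669 = 3171.
x_1 = 3171^2 mod 10669 = 5043.

5043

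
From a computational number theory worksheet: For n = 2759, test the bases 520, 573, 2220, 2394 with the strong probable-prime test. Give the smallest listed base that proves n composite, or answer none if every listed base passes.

n − 1 = 2758 = 2^1 · 1379, so s = 1 and d = 1379.
Base 520: x_0 = 520^1379 mod 2759 = 952. x_0 ∉ {1, 2758} and s = 1, so 520 is a Miller–Rabin witness and 2759 is composite.
Base 573: x_0 = 573^1379 mod 2759 = 153. x_0 ∉ {1, 2758} and s = 1, so 573 is a Miller–Rabin witness and 2759 is composite.
Base 2220: x_0 = 2220^1379 mod 2759 = 2560. x_0 ∉ {1, 2758} and s = 1, so 2220 is a Miller–Rabin witness and 2759 is composite.
Base 2394: x_0 = 2394^1379 mod 2759 = 939. x_0 ∉ {1, 2758} and s = 1, so 2394 is a Miller–Rabin witness and 2759 is composite.
The smallest witness among the given bases is 520.

520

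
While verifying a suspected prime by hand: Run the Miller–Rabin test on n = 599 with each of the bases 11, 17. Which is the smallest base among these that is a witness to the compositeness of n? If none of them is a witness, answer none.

n − 1 = 598 = 2^1 · 299, so s = 1 and d = 299.
Base 11: x_0 = 11^299 mod 599 = 598. x_0 = 598 ≡ −1, so 11 is not a witness.
Base 17: x_0 = 17^299 mod 599 = 1. x_0 = 1, so 17 is not a witness.
No listed base is a witness for 599.

none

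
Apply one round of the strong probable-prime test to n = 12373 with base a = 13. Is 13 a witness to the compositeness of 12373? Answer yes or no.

no

n − 1 = 12372 = 2^2 · 3093, so s = 2 and d = 3093.
x_0 = 13^3093 mod 12373 = 12372.
x_0 = 12372 ≡ −1, so 13 is not a witness.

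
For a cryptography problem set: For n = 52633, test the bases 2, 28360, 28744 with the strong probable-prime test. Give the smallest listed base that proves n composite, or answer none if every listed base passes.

none

n − 1 = 52632 = 2^3 · 6579, so s = 3 and d = 6579.
Base 2: x_0 = 2^6579 mod 52633 = 1. x_0 = 1, so 2 is not a witness.
Base 28360: x_0 = 28360^6579 mod 52633 = 52632. x_0 = 52632 ≡ −1, so 28360 is not a witness.
Base 28744: x_0 = 28744^6579 mod 52633 = 1. x_0 = 1, so 28744 is not a witness.
No listed base is a witness for 52633.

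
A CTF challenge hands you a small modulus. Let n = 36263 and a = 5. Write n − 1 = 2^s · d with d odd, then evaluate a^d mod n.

36262

n − 1 = 36262 = 2^1 · 18131, so s = 1 and d = 18131.
By repeated squaring, 5^18131 ≡ 36262 (mod 36263).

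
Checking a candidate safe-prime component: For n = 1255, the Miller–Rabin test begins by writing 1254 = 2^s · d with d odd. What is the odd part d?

Halving: 1254 → 627; 627 is odd.
So 1254 = 2^1 · 627.

627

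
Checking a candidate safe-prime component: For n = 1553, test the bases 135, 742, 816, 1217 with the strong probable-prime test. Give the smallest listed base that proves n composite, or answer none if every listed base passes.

none

n − 1 = 1552 = 2^4 · 97, so s = 4 and d = 97.
Base 135: x_0 = 135^97 mod 1553 = 339. x_0 is neither 1 nor 1552, so continue squaring. x_1 = 339^2 mod 1553 = 1552. x_1 ≡ −1, so 135 is not a witness.
Base 742: x_0 = 742^97 mod 1553 = 1227. x_0 is neither 1 nor 1552, so continue squaring. x_1 = 1227^2 mod 1553 = 672. x_2 = 672^2 mod 1553 = 1214. x_3 = 1214^2 mod 1553 = 1552. x_3 ≡ −1, so 742 is not a witness.
Base 816: x_0 = 816^97 mod 1553 = 881. x_0 is neither 1 nor 1552, so continue squaring. x_1 = 881^2 mod 1553 = 1214. x_2 = 1214^2 mod 1553 = 1552. x_2 ≡ −1, so 816 is not a witness.
Base 1217: x_0 = 1217^97 mod 1553 = 672. x_0 is neither 1 nor 1552, so continue squaring. x_1 = 672^2 mod 1553 = 1214. x_2 = 1214^2 mod 1553 = 1552. x_2 ≡ −1, so 1217 is not a witness.
No listed base is a witness for 1553.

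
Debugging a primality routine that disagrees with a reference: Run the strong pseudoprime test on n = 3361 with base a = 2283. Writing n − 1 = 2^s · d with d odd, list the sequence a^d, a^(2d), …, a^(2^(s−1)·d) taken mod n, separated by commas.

1604, 1651, 30, 900, 3360

n − 1 = 3360 = 2^5 · 105, so s = 5 and d = 105.
x_0 = 2283^105 mod 3361 = 1604.
x_1 = 1604^2 mod 3361 = 1651.
x_2 = 1651^2 mod 3361 = 30.
x_3 = 30^2 mod 3361 = 900.
x_4 = 900^2 mod 3361 = 3360.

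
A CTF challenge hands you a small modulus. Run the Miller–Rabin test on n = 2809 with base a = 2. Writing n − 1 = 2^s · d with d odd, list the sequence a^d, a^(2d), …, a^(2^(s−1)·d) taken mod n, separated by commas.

n − 1 = 2808 = 2^3 · 351, so s = 3 and d = 351.
x_0 = 2^351 mod 2809 = 1772.
x_1 = 1772^2 mod 2809 = 2331.
x_2 = 2331^2 mod 2809 = 955.

1772, 2331, 955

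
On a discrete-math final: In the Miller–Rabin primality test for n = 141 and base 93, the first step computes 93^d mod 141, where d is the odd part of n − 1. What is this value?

n − 1 = 140 = 2^2 · 35, so s = 2 and d = 35.
By repeated squaring, 93^35 ≡ 93 (mod 141).

93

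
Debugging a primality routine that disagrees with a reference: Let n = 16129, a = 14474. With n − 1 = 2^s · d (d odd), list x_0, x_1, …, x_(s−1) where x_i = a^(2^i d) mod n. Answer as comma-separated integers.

n − 1 = 16128 = 2^8 · 63, so s = 8 and d = 63.
x_0 = 14474^63 mod 16129 = 8000.
x_1 = 8000^2 mod 16129 = 128.
x_2 = 128^2 mod 16129 = 255.
x_3 = 255^2 mod 16129 = 509.
x_4 = 509^2 mod 16129 = 1017.
x_5 = 1017^2 mod 16129 = 2033.
x_6 = 2033^2 mod 16129 = 4065.
x_7 = 4065^2 mod 16129 = 8129.

8000, 128, 255, 509, 1017, 2033, 4065, 8129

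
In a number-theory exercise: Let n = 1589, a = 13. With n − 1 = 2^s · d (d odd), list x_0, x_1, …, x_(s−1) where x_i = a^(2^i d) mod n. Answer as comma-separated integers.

n − 1 = 1588 = 2^2 · 397, so s = 2 and d = 397.
x_0 = 13^397 mod 1589 = 727.
x_1 = 727^2 mod 1589 = 981.

727, 981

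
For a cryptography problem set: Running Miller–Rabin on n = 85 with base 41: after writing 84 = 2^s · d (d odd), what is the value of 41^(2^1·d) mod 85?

n − 1 = 84 = 2^2 · 21, so s = 2 and d = 21.
x_0 = 41^21 mod 85 = 11.
x_1 = 11^2 mod 85 = 36.

36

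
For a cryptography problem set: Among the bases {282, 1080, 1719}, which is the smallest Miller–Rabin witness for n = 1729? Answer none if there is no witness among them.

n − 1 = 1728 = 2^6 · 27, so s = 6 and d = 27.
Base 282: x_0 = 282^27 mod 1729 = 1. x_0 = 1, so 282 is not a witness.
Base 1080: x_0 = 1080^27 mod 1729 = 1. x_0 = 1, so 1080 is not a witness.
Base 1719: x_0 = 1719^27 mod 1729 = 1. x_0 = 1, so 1719 is not a witness.
No listed base is a witness for 1729.

none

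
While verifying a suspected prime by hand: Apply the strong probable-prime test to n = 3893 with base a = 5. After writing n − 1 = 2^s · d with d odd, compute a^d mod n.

3726

n − 1 = 3892 = 2^2 · 973, so s = 2 and d = 973.
Repeated squaring mod 3893: 5^1 ≡ 5, 5^2 ≡ 25, 5^4 ≡ 625, 5^8 ≡ 1325, 5^16 ≡ 3775, 5^32 ≡ 2245, 5^64 ≡ 2483, 5^128 ≡ 2670, 5^256 ≡ 817, 5^512 ≡ 1786.
973 = 512 + 256 + 128 + 64 + 8 + 4 + 1, so 5^973 ≡ 1786·817·2670·2483·1325·625·5 ≡ 3726 (mod 3893).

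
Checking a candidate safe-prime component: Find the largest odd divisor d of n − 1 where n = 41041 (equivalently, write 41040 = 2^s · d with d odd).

2565

Halving: 41040 → 20520 → 10260 → 5130 → 2565; 2565 is odd.
So 41040 = 2^4 · 2565.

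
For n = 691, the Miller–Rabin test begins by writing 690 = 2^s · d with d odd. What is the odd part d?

345

Halving: 690 → 345; 345 is odd.
So 690 = 2^1 · 345.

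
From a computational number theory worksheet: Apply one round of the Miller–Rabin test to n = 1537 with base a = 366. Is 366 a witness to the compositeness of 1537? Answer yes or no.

yes

n − 1 = 1536 = 2^9 · 3, so s = 9 and d = 3.
x_0 = 366^3 mod 1537 = 670.
x_0 is neither 1 nor 1536, so continue squaring.
x_1 = 670^2 mod 1537 = 96.
x_2 = 96^2 mod 1537 = 1531.
x_3 = 1531^2 mod 1537 = 36.
x_4 = 36^2 mod 1537 = 1296.
x_5 = 1296^2 mod 1537 = 1212.
x_6 = 1212^2 mod 1537 = 1109.
x_7 = 1109^2 mod 1537 = 281.
x_8 = 281^2 mod 1537 = 574.
Reached i = s−1 = 8 without hitting −1: 366 is a Miller–Rabin witness and 1537 is composite.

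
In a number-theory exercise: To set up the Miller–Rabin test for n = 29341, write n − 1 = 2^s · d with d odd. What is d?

Halving: 29340 → 14670 → 7335; 7335 is odd.
So 29340 = 2^2 · 7335.

7335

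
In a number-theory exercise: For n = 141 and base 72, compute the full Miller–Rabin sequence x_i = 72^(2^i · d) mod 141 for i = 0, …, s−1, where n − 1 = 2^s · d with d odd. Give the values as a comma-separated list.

42, 72

n − 1 = 140 = 2^2 · 35, so s = 2 and d = 35.
x_0 = 72^35 mod 141 = 42.
x_1 = 42^2 mod 141 = 72.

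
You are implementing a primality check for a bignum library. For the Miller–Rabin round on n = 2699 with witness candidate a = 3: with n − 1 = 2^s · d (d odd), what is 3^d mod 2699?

n − 1 = 2698 = 2^1 · 1349, so s = 1 and d = 1349.
3^1349 mod 2699 = 1.

1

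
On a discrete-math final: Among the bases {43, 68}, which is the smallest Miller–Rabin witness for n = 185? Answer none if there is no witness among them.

none

n − 1 = 184 = 2^3 · 23, so s = 3 and d = 23.
Base 43: x_0 = 43^23 mod 185 = 142. x_0 is neither 1 nor 184, so continue squaring. x_1 = 142^2 mod 185 = 184. x_1 ≡ −1, so 43 is not a witness.
Base 68: x_0 = 68^23 mod 185 = 117. x_0 is neither 1 nor 184, so continue squaring. x_1 = 117^2 mod 185 = 184. x_1 ≡ −1, so 68 is not a witness.
No listed base is a witness for 185.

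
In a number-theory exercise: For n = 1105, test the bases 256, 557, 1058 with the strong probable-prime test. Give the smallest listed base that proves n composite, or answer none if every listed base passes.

n − 1 = 1104 = 2^4 · 69, so s = 4 and d = 69.
Base 256: x_0 = 256^69 mod 1105 = 1. x_0 = 1, so 256 is not a witness.
Base 557: x_0 = 557^69 mod 1105 = 47. x_0 is neither 1 nor 1104, so continue squaring. x_1 = 47^2 mod 1105 = 1104. x_1 ≡ −1, so 557 is not a witness.
Base 1058: x_0 = 1058^69 mod 1105 = 1058. x_0 is neither 1 nor 1104, so continue squaring. x_1 = 1058^2 mod 1105 = 1104. x_1 ≡ −1, so 1058 is not a witness.
No listed base is a witness for 1105.

none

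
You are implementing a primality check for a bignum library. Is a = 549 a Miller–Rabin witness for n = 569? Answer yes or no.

no

n − 1 = 568 = 2^3 · 71, so s = 3 and d = 71.
x_0 = 549^71 mod 569 = 1.
x_0 = 1, so 549 is not a witness.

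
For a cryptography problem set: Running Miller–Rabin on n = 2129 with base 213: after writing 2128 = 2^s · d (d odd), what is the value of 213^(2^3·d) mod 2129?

1

n − 1 = 2128 = 2^4 · 133, so s = 4 and d = 133.
x_0 = 213^133 mod 2129 = 372.
x_1 = 372^2 mod 2129 = 2128.
x_2 = 2128^2 mod 2129 = 1.
x_3 = 1^2 mod 2129 = 1.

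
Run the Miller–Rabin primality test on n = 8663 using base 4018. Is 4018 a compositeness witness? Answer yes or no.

no

n − 1 = 8662 = 2^1 · 4331, so s = 1 and d = 4331.
Repeated squaring mod 8663: 4018^1 ≡ 4018, 4018^2 ≡ 5155, 4018^4 ≡ 4604, 4018^8 ≡ 7118, 4018^16 ≡ 4700, 4018^32 ≡ 8013, 4018^64 ≡ 6676, 4018^128 ≡ 6504, 4018^256 ≡ 587, 4018^512 ≡ 6712, 4018^1024 ≡ 3344, 4018^2048 ≡ 7066, 4018^4096 ≡ 3487.
4331 = 4096 + 128 + 64 + 32 + 8 + 2 + 1, so 4018^4331 ≡ 3487·6504·6676·8013·7118·5155·4018 ≡ 8662 (mod 8663).
x_0 = 4018^4331 mod 8663 = 8662.
x_0 = 8662 ≡ −1, so 4018 is not a witness.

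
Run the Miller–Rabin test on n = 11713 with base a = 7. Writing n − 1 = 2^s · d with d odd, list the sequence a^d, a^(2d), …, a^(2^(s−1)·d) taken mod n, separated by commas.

n − 1 = 11712 = 2^6 · 183, so s = 6 and d = 183.
x_0 = 7^183 mod 11713 = 590.
x_1 = 590^2 mod 11713 = 8423.
x_2 = 8423^2 mod 11713 = 1288.
x_3 = 1288^2 mod 11713 = 7411.
x_4 = 7411^2 mod 11713 = 664.
x_5 = 664^2 mod 11713 = 7515.

590, 8423, 1288, 7411, 664, 7515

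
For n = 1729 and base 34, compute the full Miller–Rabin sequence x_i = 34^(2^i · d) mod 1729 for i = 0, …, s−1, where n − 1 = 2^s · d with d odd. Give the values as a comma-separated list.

n − 1 = 1728 = 2^6 · 27, so s = 6 and d = 27.
x_0 = 34^27 mod 1729 = 265.
x_1 = 265^2 mod 1729 = 1065.
x_2 = 1065^2 mod 1729 = 1.
x_3 = 1^2 mod 1729 = 1.
x_4 = 1^2 mod 1729 = 1.
x_5 = 1^2 mod 1729 = 1.

265, 1065, 1, 1, 1, 1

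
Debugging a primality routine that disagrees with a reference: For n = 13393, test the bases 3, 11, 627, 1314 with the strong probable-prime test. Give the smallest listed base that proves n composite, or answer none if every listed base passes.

n − 1 = 13392 = 2^4 · 837, so s = 4 and d = 837.
Base 3: x_0 = 3^837 mod 13393 = 5951. x_0 is neither 1 nor 13392, so continue squaring. x_1 = 5951^2 mod 13393 = 3309. x_2 = 3309^2 mod 13393 = 7400. x_3 = 7400^2 mod 13393 = 9416. Reached i = s−1 = 3 without hitting −1: 3 is a Miller–Rabin witness and 13393 is composite.
Base 11: x_0 = 11^837 mod 13393 = 2609. x_0 is neither 1 nor 13392, so continue squaring. x_1 = 2609^2 mod 13393 = 3237. x_2 = 3237^2 mod 13393 = 4843. x_3 = 4843^2 mod 13393 = 3506. Reached i = s−1 = 3 without hitting −1: 11 is a Miller–Rabin witness and 13393 is composite.
Base 627: x_0 = 627^837 mod 13393 = 11539. x_0 is neither 1 nor 13392, so continue squaring. x_1 = 11539^2 mod 13393 = 8708. x_2 = 8708^2 mod 13393 = 11491. x_3 = 11491^2 mod 13393 = 1494. Reached i = s−1 = 3 without hitting −1: 627 is a Miller–Rabin witness and 13393 is composite.
Base 1314: x_0 = 1314^837 mod 13393 = 2841. x_0 is neither 1 nor 13392, so continue squaring. x_1 = 2841^2 mod 13393 = 8695. x_2 = 8695^2 mod 13393 = 12933. x_3 = 12933^2 mod 13393 = 10705. Reached i = s−1 = 3 without hitting −1: 1314 is a Miller–Rabin witness and 13393 is composite.
The smallest witness among the given bases is 3.

3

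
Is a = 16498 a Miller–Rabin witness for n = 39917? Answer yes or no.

n − 1 = 39916 = 2^2 · 9979, so s = 2 and d = 9979.
Repeated squaring mod 39917: 16498^1 ≡ 16498, 16498^2 ≡ 29898, 16498^4 ≡ 29023, 16498^8 ≡ 5995, 16498^16 ≡ 14725, 16498^32 ≡ 36398, 16498^64 ≡ 9091, 16498^128 ≡ 18091, 16498^256 ≡ 4798, 16498^512 ≡ 28612, 16498^1024 ≡ 28708, 16498^2048 ≡ 22882, 16498^4096 ≡ 34552, 16498^8192 ≡ 3068.
9979 = 8192 + 1024 + 512 + 128 + 64 + 32 + 16 + 8 + 2 + 1, so 16498^9979 ≡ 3068·28708·28612·18091·9091·36398·14725·5995·29898·16498 ≡ 4250 (mod 39917).
x_0 = 16498^9979 mod 39917 = 4250.
x_0 is neither 1 nor 39916, so continue squaring.
x_1 = 4250^2 mod 39917 = 20016.
Reached i = s−1 = 1 without hitting −1: 16498 is a Miller–Rabin witness and 39917 is composite.

yes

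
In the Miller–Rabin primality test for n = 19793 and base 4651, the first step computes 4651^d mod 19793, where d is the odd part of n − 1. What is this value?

4767

n − 1 = 19792 = 2^4 · 1237, so s = 4 and d = 1237.
Repeated squaring mod 19793: 4651^1 ≡ 4651, 4651^2 ≡ 17845, 4651^4 ≡ 14241, 4651^8 ≡ 7003, 4651^16 ≡ 14748, 4651^32 ≡ 18020, 4651^64 ≡ 16235, 4651^128 ≡ 11637, 4651^256 ≡ 15856, 4651^512 ≡ 2050, 4651^1024 ≡ 6384.
1237 = 1024 + 128 + 64 + 16 + 4 + 1, so 4651^1237 ≡ 6384·11637·16235·14748·14241·4651 ≡ 4767 (mod 19793).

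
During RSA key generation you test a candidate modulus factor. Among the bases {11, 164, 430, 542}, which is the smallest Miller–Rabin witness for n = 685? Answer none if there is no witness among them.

11

n − 1 = 684 = 2^2 · 171, so s = 2 and d = 171.
Base 11: x_0 = 11^171 mod 685 = 126. x_0 is neither 1 nor 684, so continue squaring. x_1 = 126^2 mod 685 = 121. Reached i = s−1 = 1 without hitting −1: 11 is a Miller–Rabin witness and 685 is composite.
Base 164: x_0 = 164^171 mod 685 = 314. x_0 is neither 1 nor 684, so continue squaring. x_1 = 314^2 mod 685 = 641. Reached i = s−1 = 1 without hitting −1: 164 is a Miller–Rabin witness and 685 is composite.
Base 430: x_0 = 430^171 mod 685 = 255. x_0 is neither 1 nor 684, so continue squaring. x_1 = 255^2 mod 685 = 635. Reached i = s−1 = 1 without hitting −1: 430 is a Miller–Rabin witness and 685 is composite.
Base 542: x_0 = 542^171 mod 685 = 463. x_0 is neither 1 nor 684, so continue squaring. x_1 = 463^2 mod 685 = 649. Reached i = s−1 = 1 without hitting −1: 542 is a Miller–Rabin witness and 685 is composite.
The smallest witness among the given bases is 11.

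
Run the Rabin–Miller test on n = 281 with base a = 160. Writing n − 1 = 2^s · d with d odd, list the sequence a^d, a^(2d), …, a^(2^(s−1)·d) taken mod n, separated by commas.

53, 280, 1

n − 1 = 280 = 2^3 · 35, so s = 3 and d = 35.
x_0 = 160^35 mod 281 = 53.
x_1 = 53^2 mod 281 = 280.
x_2 = 280^2 mod 281 = 1.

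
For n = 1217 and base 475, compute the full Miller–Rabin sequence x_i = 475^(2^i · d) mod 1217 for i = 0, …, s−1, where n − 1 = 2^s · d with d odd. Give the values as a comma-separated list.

n − 1 = 1216 = 2^6 · 19, so s = 6 and d = 19.
x_0 = 475^19 mod 1217 = 796.
x_1 = 796^2 mod 1217 = 776.
x_2 = 776^2 mod 1217 = 978.
x_3 = 978^2 mod 1217 = 1139.
x_4 = 1139^2 mod 1217 = 1216.
x_5 = 1216^2 mod 1217 = 1.

796, 776, 978, 1139, 1216, 1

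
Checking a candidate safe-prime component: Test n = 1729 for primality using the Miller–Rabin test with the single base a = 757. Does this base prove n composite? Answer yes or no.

no

n − 1 = 1728 = 2^6 · 27, so s = 6 and d = 27.
Repeated squaring mod 1729: 757^1 ≡ 757, 757^2 ≡ 750, 757^4 ≡ 575, 757^8 ≡ 386, 757^16 ≡ 302.
27 = 16 + 8 + 2 + 1, so 757^27 ≡ 302·386·750·757 ≡ 1 (mod 1729).
x_0 = 757^27 mod 1729 = 1.
x_0 = 1, so 757 is not a witness.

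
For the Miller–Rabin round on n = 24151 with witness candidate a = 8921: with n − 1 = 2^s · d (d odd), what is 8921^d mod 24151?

n − 1 = 24150 = 2^1 · 12075, so s = 1 and d = 12075.
8921^12075 mod 24151 = 24150.

24150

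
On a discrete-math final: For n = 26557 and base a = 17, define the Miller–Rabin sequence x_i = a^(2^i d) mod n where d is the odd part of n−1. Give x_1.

n − 1 = 26556 = 2^2 · 6639, so s = 2 and d = 6639.
x_0 = 17^6639 mod 26557 = 12476.
x_1 = 12476^2 mod 26557 = 26556.

26556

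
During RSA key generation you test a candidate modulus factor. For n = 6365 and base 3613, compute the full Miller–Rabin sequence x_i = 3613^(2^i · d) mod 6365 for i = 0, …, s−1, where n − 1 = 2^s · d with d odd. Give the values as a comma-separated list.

n − 1 = 6364 = 2^2 · 1591, so s = 2 and d = 1591.
x_0 = 3613^1591 mod 6365 = 667.
x_1 = 667^2 mod 6365 = 5704.

667, 5704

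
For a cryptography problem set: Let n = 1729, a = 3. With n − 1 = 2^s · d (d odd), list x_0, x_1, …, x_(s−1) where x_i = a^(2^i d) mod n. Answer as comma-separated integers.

664, 1, 1, 1, 1, 1

n − 1 = 1728 = 2^6 · 27, so s = 6 and d = 27.
x_0 = 3^27 mod 1729 = 664.
x_1 = 664^2 mod 1729 = 1.
x_2 = 1^2 mod 1729 = 1.
x_3 = 1^2 mod 1729 = 1.
x_4 = 1^2 mod 1729 = 1.
x_5 = 1^2 mod 1729 = 1.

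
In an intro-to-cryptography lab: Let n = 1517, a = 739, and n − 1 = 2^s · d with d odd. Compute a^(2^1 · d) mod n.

1

n − 1 = 1516 = 2^2 · 379, so s = 2 and d = 379.
x_0 = 739^379 mod 1517 = 739.
x_1 = 739^2 mod 1517 = 1.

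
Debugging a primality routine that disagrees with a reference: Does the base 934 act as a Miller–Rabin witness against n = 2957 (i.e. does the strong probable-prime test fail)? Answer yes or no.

n − 1 = 2956 = 2^2 · 739, so s = 2 and d = 739.
Repeated squaring mod 2957: 934^1 ≡ 934, 934^2 ≡ 41, 934^4 ≡ 1681, 934^8 ≡ 1826, 934^16 ≡ 1737, 934^32 ≡ 1029, 934^64 ≡ 235, 934^128 ≡ 1999, 934^256 ≡ 1094, 934^512 ≡ 2208.
739 = 512 + 128 + 64 + 32 + 2 + 1, so 934^739 ≡ 2208·1999·235·1029·41·934 ≡ 1735 (mod 2957).
x_0 = 934^739 mod 2957 = 1735.
x_0 is neither 1 nor 2956, so continue squaring.
x_1 = 1735^2 mod 2957 = 2956.
x_1 ≡ −1, so 934 is not a witness.

no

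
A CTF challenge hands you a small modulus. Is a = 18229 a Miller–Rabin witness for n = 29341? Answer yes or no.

yes

n − 1 = 29340 = 2^2 · 7335, so s = 2 and d = 7335.
x_0 = 18229^7335 mod 29341 = 25936.
x_0 is neither 1 nor 29340, so continue squaring.
x_1 = 25936^2 mod 29341 = 4330.
Reached i = s−1 = 1 without hitting −1: 18229 is a Miller–Rabin witness and 29341 is composite.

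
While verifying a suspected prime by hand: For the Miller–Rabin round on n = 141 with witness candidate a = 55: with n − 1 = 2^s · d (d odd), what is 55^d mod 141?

n − 1 = 140 = 2^2 · 35, so s = 2 and d = 35.
Repeated squaring mod 141: 55^1 ≡ 55, 55^2 ≡ 64, 55^4 ≡ 7, 55^8 ≡ 49, 55^16 ≡ 4, 55^32 ≡ 16.
35 = 32 + 2 + 1, so 55^35 ≡ 16·64·55 ≡ 61 (mod 141).

61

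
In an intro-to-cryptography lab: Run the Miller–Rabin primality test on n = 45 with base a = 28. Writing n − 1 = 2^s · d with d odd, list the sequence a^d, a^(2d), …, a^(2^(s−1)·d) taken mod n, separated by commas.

37, 19

n − 1 = 44 = 2^2 · 11, so s = 2 and d = 11.
x_0 = 28^11 mod 45 = 37.
x_1 = 37^2 mod 45 = 19.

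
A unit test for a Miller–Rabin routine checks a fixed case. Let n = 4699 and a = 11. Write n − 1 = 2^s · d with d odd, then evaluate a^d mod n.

n − 1 = 4698 = 2^1 · 2349, so s = 1 and d = 2349.
11^2349 mod 4699 = 1405.

1405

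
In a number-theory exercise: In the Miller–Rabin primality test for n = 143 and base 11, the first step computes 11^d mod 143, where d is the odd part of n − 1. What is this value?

110

n − 1 = 142 = 2^1 · 71, so s = 1 and d = 71.
Repeated squaring mod 143: 11^1 ≡ 11, 11^2 ≡ 121, 11^4 ≡ 55, 11^8 ≡ 22, 11^16 ≡ 55, 11^32 ≡ 22, 11^64 ≡ 55.
71 = 64 + 4 + 2 + 1, so 11^71 ≡ 55·55·121·11 ≡ 110 (mod 143).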